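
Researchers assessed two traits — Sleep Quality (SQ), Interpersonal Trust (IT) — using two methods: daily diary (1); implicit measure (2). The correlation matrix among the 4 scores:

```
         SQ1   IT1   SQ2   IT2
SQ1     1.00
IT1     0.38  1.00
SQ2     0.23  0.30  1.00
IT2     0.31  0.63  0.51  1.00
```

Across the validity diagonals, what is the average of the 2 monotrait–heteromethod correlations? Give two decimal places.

Convergent values: 0.23, 0.63; mean = 0.86/2 = 0.43.

0.43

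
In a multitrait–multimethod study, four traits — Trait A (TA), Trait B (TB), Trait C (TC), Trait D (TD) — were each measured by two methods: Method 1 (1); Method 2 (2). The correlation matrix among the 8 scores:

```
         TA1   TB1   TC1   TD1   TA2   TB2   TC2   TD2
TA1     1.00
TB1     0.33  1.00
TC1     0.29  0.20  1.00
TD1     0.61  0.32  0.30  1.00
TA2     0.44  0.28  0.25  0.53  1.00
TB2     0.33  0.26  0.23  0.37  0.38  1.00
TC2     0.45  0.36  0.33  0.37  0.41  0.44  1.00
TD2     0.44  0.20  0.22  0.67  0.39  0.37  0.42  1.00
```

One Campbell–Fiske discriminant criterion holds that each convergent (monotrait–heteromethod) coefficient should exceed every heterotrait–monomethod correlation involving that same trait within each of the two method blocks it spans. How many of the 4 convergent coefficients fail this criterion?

Convergent coefficients and their comparison sets:
TA (methods 1·2): 0.44 vs {0.33, 0.38, 0.29, 0.41, 0.61, 0.39} → fail.
TB (methods 1·2): 0.26 vs {0.33, 0.38, 0.20, 0.44, 0.32, 0.37} → fail.
TC (methods 1·2): 0.33 vs {0.29, 0.41, 0.20, 0.44, 0.30, 0.42} → fail.
TD (methods 1·2): 0.67 vs {0.61, 0.39, 0.32, 0.37, 0.30, 0.42} → pass.
3 of 4 fail.

3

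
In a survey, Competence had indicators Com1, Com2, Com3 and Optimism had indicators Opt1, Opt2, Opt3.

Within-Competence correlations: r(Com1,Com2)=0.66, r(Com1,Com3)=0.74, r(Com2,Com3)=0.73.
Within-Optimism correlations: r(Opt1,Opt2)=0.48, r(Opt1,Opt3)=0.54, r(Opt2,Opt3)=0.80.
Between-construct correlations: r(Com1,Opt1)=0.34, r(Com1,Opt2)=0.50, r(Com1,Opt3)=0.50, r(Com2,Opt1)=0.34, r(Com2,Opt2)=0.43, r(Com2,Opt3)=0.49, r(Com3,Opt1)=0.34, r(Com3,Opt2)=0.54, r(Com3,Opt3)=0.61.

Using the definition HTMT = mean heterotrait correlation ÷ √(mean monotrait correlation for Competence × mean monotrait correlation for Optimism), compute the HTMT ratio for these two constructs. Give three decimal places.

0.692

Mean heterotrait r = 4.09/9 = 0.4544.
Mean within-Com = 2.13/3 = 0.7100; mean within-Opt = 1.82/3 = 0.6067.
Geometric mean = √(0.7100 × 0.6067) = 0.6563.
HTMT = 0.4544 / 0.6563 = 0.692.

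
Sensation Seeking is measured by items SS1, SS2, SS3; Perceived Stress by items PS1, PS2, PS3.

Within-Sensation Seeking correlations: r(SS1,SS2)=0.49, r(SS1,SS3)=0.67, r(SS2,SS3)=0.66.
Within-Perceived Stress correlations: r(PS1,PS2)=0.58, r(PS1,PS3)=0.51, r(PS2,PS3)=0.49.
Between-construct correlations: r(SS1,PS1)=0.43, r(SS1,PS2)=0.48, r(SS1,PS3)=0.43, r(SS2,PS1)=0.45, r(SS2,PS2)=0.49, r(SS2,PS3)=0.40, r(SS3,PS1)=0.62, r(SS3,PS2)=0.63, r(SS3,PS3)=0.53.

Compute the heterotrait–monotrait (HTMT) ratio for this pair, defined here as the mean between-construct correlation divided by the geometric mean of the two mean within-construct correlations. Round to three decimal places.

Mean between = 4.46/9 = 0.4956.
Mean within-SS = 1.82/3 = 0.6067; mean within-PS = 1.58/3 = 0.5267.
Geometric mean = √(0.6067 × 0.5267) = 0.5653.
HTMT = 0.4956 / 0.5653 = 0.877.

0.877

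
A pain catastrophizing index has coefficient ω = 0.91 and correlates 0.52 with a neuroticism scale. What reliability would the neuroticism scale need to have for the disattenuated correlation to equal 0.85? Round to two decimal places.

r_true = r_obs / √(r_xx · r_yy) ⇒ 0.85 = 0.52 / √(0.91 · r_yy).
√(0.91 · r_yy) = 0.52 / 0.85 = 0.6118; 0.91 · r_yy = 0.3743; r_yy = 0.3743 / 0.91 ≈ 0.41.

0.41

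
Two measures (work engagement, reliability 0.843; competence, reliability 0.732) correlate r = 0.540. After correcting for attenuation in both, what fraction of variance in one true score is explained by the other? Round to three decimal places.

0.473

Disattenuated r = 0.540 / √(0.843 × 0.732) = 0.540 / 0.7855 = 0.6875.
Shared true-score variance = 0.6875² = 0.4727 ≈ 0.473.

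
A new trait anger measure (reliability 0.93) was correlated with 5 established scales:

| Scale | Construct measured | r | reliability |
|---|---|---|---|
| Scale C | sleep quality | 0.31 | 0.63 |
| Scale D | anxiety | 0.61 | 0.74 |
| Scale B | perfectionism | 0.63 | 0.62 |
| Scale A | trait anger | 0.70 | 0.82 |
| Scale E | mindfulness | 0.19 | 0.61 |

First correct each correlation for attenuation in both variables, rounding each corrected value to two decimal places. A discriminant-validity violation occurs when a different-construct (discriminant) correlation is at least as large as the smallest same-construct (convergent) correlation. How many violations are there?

Disattenuated r (r / √(r_scale · r_new)):
  Scale C (disc): 0.31 / √(0.63·0.93) = 0.40
  Scale D (disc): 0.61 / √(0.74·0.93) = 0.74
  Scale B (disc): 0.63 / √(0.62·0.93) = 0.83
  Scale A (conv): 0.70 / √(0.82·0.93) = 0.80
  Scale E (disc): 0.19 / √(0.61·0.93) = 0.25
Smallest convergent = 0.80. Discriminant values: 0.40, 0.74, 0.83, 0.25; count ≥ 0.80 → 1.

1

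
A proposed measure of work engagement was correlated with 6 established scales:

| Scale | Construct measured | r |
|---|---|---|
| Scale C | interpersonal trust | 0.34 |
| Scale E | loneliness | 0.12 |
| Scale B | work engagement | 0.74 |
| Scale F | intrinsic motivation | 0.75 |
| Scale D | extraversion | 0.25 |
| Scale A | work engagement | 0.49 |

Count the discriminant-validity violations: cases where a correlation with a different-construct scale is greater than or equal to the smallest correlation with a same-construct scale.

Convergent (same construct = work engagement): Scale B, Scale A.
Smallest convergent = 0.49. Discriminant values: 0.34, 0.12, 0.75, 0.25; count ≥ 0.49 → 1.

1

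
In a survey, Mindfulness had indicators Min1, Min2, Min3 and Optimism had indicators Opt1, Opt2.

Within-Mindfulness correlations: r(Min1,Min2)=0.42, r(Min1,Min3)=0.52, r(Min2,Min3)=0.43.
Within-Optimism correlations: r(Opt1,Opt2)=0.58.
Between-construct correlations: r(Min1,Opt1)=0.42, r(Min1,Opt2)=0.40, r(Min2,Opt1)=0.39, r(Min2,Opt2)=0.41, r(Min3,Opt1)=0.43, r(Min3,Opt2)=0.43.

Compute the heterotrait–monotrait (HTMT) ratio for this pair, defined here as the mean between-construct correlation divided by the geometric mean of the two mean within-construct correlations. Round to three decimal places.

Between-construct mean = 2.48/6 = 0.4133.
Mean within-Min = 1.37/3 = 0.4567; mean within-Opt = 0.58/1 = 0.5800.
Geometric mean = √(0.4567 × 0.5800) = 0.5147.
HTMT = 0.4133 / 0.5147 = 0.803.

0.803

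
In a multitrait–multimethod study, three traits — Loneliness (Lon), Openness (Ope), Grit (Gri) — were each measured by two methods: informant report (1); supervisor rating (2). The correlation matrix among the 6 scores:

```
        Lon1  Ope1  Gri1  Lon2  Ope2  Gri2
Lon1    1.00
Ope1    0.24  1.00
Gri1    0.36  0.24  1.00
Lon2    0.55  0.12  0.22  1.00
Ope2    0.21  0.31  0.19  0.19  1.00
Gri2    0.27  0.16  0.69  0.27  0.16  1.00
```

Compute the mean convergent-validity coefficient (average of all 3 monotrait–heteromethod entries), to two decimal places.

0.52

Convergent values: 0.55, 0.31, 0.69; mean = 1.55/3 = 0.52.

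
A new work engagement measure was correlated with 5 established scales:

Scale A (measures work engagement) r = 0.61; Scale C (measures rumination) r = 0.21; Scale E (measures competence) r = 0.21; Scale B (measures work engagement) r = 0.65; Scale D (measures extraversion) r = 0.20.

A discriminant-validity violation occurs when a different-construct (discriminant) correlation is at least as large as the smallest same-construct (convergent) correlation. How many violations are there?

0

Convergent (same construct = work engagement): Scale A, Scale B.
Smallest convergent = 0.61. Discriminant values: 0.21, 0.21, 0.20; count ≥ 0.61 → 0.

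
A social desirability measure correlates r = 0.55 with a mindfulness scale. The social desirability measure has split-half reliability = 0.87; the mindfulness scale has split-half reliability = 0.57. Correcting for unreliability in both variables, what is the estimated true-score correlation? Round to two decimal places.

0.78

r_true = r_obs / √(r_xx · r_yy) = 0.55 / √(0.87 × 0.57) = 0.55 / √0.4959 = 0.55 / 0.7042 ≈ 0.78.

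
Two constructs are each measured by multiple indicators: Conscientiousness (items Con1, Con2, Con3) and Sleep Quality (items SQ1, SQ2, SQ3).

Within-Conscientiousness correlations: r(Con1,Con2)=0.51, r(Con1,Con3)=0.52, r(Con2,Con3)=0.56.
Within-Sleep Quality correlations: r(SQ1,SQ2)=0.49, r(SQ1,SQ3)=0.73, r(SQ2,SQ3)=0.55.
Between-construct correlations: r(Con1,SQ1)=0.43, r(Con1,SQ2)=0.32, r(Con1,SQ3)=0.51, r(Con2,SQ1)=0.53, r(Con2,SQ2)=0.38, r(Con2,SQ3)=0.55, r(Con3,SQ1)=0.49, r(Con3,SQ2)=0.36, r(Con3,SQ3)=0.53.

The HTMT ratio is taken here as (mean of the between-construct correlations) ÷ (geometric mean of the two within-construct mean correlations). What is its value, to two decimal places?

Mean heterotrait r = 4.10/9 = 0.4556.
Mean within-Con = 1.59/3 = 0.5300; mean within-SQ = 1.77/3 = 0.5900.
Geometric mean = √(0.5300 × 0.5900) = 0.5592.
HTMT = 0.4556 / 0.5592 = 0.81.

0.81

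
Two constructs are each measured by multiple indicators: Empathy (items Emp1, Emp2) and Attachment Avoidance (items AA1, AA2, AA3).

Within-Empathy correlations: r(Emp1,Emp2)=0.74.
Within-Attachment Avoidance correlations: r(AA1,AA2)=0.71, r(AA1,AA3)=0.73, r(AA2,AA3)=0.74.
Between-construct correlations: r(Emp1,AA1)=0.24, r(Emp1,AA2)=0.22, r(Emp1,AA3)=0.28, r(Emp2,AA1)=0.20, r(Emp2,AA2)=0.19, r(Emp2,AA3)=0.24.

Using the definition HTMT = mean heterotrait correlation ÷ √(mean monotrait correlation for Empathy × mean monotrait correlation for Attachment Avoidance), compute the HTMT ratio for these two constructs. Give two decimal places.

0.31

Mean heterotrait r = 1.37/6 = 0.2283.
Mean within-Emp = 0.74/1 = 0.7400; mean within-AA = 2.18/3 = 0.7267.
Geometric mean = √(0.7400 × 0.7267) = 0.7333.
HTMT = 0.2283 / 0.7333 = 0.31.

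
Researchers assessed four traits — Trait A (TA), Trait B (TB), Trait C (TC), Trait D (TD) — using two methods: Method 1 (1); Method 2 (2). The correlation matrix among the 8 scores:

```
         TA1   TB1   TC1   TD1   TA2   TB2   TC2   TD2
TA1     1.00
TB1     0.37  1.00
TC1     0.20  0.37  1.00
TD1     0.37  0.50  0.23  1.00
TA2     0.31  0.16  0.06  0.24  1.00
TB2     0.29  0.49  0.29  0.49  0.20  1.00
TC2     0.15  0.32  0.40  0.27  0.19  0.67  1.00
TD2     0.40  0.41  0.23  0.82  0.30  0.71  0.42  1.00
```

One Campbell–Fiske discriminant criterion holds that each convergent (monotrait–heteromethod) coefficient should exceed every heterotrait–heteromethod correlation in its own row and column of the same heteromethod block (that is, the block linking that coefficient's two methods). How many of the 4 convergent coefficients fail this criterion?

Each convergent coefficient versus the relevant comparison correlations:
TA (methods 1·2): 0.31 vs {0.29, 0.16, 0.15, 0.06, 0.40, 0.24} → fail.
TB (methods 1·2): 0.49 vs {0.16, 0.29, 0.32, 0.29, 0.41, 0.49} → fail.
TC (methods 1·2): 0.40 vs {0.06, 0.15, 0.29, 0.32, 0.23, 0.27} → pass.
TD (methods 1·2): 0.82 vs {0.24, 0.40, 0.49, 0.41, 0.27, 0.23} → pass.
2 of 4 fail.

2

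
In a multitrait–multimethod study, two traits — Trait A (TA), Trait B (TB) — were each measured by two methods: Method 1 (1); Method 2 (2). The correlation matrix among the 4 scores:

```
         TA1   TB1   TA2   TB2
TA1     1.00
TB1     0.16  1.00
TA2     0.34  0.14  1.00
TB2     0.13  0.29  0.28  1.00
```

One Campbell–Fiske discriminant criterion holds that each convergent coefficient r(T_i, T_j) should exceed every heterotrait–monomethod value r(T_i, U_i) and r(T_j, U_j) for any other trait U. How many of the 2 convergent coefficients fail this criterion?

Convergent coefficients and their comparison sets:
TA (methods 1·2): 0.34 vs {0.16, 0.28} → pass.
TB (methods 1·2): 0.29 vs {0.16, 0.28} → pass.
0 of 2 fail.

0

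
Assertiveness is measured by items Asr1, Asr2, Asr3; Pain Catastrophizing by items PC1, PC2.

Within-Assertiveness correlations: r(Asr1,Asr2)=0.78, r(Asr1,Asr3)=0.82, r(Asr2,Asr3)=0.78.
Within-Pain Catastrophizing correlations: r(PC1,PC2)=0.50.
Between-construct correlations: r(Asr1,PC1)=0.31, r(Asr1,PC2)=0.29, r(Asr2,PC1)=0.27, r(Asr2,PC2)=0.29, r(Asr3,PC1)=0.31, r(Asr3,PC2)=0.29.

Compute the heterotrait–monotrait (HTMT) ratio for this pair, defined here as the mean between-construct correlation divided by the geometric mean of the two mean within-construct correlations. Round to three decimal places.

Mean between = 1.76/6 = 0.2933.
Mean within-Asr = 2.38/3 = 0.7933; mean within-PC = 0.50/1 = 0.5000.
Geometric mean = √(0.7933 × 0.5000) = 0.6298.
HTMT = 0.2933 / 0.6298 = 0.466.

0.466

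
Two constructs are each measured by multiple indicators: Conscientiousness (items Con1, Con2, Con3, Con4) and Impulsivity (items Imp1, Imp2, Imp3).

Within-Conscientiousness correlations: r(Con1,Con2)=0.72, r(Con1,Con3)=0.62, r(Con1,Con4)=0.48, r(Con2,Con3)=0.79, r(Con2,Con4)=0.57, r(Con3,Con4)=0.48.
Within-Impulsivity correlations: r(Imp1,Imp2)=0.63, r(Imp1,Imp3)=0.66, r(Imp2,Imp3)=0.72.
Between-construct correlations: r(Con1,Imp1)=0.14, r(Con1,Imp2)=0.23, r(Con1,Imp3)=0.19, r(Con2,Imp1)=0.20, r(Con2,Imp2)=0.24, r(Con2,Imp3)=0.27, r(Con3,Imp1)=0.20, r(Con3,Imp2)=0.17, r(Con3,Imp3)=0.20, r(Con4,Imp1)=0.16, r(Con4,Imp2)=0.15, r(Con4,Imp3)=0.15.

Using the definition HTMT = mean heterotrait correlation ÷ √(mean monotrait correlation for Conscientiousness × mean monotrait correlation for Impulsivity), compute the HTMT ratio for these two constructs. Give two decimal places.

Between-construct mean = 2.30/12 = 0.1917.
Mean within-Con = 3.66/6 = 0.6100; mean within-Imp = 2.01/3 = 0.6700.
Geometric mean = √(0.6100 × 0.6700) = 0.6393.
HTMT = 0.1917 / 0.6393 = 0.30.

0.30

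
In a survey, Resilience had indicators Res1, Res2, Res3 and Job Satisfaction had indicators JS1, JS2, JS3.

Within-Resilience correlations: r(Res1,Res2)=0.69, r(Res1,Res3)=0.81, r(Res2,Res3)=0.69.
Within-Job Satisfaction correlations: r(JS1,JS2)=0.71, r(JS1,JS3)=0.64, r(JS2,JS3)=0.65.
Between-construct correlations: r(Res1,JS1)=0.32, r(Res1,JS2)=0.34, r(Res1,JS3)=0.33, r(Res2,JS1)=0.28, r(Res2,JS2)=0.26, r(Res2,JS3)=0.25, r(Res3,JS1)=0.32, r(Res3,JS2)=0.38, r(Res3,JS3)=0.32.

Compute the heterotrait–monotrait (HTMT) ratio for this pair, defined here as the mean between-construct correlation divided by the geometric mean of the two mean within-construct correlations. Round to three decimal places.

Between-construct mean = 2.80/9 = 0.3111.
Mean within-Res = 2.19/3 = 0.7300; mean within-JS = 2.00/3 = 0.6667.
Geometric mean = √(0.7300 × 0.6667) = 0.6976.
HTMT = 0.3111 / 0.6976 = 0.446.

0.446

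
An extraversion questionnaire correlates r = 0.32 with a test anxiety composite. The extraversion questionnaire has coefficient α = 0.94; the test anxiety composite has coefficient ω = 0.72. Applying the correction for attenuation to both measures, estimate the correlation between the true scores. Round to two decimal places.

r_true = r_obs / √(r_xx · r_yy) = 0.32 / √(0.94 × 0.72) = 0.32 / √0.6768 = 0.32 / 0.8227 ≈ 0.39.

0.39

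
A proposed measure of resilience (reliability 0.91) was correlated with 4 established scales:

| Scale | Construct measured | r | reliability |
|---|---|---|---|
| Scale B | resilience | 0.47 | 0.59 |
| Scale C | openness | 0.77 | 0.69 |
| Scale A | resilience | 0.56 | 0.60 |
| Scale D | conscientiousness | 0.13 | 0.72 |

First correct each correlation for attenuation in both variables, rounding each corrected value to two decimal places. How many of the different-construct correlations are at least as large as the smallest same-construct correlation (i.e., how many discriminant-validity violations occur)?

Disattenuated r (r / √(r_scale · r_new)):
  Scale B (conv): 0.47 / √(0.59·0.91) = 0.64
  Scale C (disc): 0.77 / √(0.69·0.91) = 0.97
  Scale A (conv): 0.56 / √(0.60·0.91) = 0.76
  Scale D (disc): 0.13 / √(0.72·0.91) = 0.16
Smallest convergent = 0.64. Discriminant values: 0.97, 0.16; count ≥ 0.64 → 1.

1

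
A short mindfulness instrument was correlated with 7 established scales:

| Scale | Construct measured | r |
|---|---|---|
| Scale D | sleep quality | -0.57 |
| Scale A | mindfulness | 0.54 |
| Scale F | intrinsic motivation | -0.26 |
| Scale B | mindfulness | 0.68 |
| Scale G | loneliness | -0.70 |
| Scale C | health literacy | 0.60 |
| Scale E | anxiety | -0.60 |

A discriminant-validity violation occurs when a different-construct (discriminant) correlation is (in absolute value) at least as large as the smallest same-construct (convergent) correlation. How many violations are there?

Convergent (same construct = mindfulness): Scale A, Scale B.
Smallest convergent = 0.54. Discriminant |r|: 0.57, 0.26, 0.70, 0.60, 0.60; count ≥ 0.54 → 4.

4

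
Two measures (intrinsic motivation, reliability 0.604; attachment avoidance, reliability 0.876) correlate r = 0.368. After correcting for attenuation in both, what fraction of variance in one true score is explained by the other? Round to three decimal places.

0.256

Disattenuated r = 0.368 / √(0.604 × 0.876) = 0.368 / 0.7274 = 0.5059.
Shared true-score variance = 0.5059² = 0.2559 ≈ 0.256.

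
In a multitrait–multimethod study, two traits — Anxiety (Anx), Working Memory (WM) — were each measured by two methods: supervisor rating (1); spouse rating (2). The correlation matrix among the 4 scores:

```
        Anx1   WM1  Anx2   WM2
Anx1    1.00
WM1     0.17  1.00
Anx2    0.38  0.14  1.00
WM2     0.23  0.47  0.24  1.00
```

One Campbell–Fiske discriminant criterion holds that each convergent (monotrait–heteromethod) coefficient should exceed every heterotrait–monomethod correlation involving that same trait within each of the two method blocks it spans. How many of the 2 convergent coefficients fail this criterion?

0

Checking each validity diagonal entry against its comparison values:
Anx (methods 1·2): 0.38 vs {0.17, 0.24} → pass.
WM (methods 1·2): 0.47 vs {0.17, 0.24} → pass.
0 of 2 fail.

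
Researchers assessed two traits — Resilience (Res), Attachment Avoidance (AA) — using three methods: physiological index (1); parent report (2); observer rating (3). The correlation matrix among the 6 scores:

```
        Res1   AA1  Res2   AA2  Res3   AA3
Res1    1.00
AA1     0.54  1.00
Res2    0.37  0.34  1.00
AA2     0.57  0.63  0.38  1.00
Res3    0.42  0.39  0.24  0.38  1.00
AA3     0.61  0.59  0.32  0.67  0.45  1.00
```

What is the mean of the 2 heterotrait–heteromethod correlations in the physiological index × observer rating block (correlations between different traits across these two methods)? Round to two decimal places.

0.50

HTHM values (method 1 × method 3): 0.61, 0.39; mean = 1.00/2 = 0.50.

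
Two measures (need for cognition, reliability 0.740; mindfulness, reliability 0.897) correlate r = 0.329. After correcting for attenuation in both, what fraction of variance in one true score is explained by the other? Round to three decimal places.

Disattenuated r = 0.329 / √(0.740 × 0.897) = 0.329 / 0.8147 = 0.4038.
Shared true-score variance = 0.4038² = 0.1631 ≈ 0.163.

0.163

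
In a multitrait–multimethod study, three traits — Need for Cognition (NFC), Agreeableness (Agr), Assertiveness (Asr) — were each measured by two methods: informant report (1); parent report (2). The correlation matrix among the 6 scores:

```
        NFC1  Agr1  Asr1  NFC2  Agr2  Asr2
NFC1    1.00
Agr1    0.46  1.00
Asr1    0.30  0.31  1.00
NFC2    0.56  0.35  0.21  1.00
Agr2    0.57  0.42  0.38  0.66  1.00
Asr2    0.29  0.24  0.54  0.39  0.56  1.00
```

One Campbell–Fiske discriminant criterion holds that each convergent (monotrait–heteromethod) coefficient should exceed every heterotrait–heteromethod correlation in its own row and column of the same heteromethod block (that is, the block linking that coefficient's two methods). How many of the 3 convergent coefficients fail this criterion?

2

Convergent coefficients and their comparison sets:
NFC (methods 1·2): 0.56 vs {0.57, 0.35, 0.29, 0.21} → fail.
Agr (methods 1·2): 0.42 vs {0.35, 0.57, 0.24, 0.38} → fail.
Asr (methods 1·2): 0.54 vs {0.21, 0.29, 0.38, 0.24} → pass.
2 of 3 fail.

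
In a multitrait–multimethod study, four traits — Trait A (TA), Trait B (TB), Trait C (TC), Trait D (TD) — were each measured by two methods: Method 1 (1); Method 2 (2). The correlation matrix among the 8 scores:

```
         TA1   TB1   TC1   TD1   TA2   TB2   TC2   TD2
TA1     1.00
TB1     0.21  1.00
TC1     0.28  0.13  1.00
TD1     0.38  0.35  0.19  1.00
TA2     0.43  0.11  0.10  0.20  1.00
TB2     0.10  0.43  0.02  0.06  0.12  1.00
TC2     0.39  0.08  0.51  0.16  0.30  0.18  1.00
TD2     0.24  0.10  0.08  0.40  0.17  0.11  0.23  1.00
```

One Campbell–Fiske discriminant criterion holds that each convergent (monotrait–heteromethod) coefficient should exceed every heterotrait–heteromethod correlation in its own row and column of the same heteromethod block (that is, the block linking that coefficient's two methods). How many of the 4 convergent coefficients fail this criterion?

0

Checking each validity diagonal entry against its comparison values:
TA (methods 1·2): 0.43 vs {0.10, 0.11, 0.39, 0.10, 0.24, 0.20} → pass.
TB (methods 1·2): 0.43 vs {0.11, 0.10, 0.08, 0.02, 0.10, 0.06} → pass.
TC (methods 1·2): 0.51 vs {0.10, 0.39, 0.02, 0.08, 0.08, 0.16} → pass.
TD (methods 1·2): 0.40 vs {0.20, 0.24, 0.06, 0.10, 0.16, 0.08} → pass.
0 of 4 fail.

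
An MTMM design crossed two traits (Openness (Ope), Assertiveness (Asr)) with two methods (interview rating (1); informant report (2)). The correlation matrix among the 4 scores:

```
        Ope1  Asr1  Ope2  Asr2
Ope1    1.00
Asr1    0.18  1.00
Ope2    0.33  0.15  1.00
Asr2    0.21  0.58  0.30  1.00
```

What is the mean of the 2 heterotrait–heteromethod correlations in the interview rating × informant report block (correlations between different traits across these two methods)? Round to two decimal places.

0.18

HTHM values (method 1 × method 2): 0.21, 0.15; mean = 0.36/2 = 0.18.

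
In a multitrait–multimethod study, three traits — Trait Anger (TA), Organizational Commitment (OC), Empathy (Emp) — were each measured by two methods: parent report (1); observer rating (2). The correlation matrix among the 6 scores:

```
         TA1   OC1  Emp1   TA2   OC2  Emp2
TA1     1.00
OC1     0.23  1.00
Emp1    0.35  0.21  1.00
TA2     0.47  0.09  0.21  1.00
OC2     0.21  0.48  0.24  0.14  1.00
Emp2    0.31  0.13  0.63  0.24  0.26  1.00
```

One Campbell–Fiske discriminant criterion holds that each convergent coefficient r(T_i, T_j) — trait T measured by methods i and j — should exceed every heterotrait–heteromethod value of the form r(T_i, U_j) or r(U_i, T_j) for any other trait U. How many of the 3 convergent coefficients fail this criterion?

Convergent coefficients and their comparison sets:
TA (methods 1·2): 0.47 vs {0.21, 0.09, 0.31, 0.21} → pass.
OC (methods 1·2): 0.48 vs {0.09, 0.21, 0.13, 0.24} → pass.
Emp (methods 1·2): 0.63 vs {0.21, 0.31, 0.24, 0.13} → pass.
0 of 3 fail.

0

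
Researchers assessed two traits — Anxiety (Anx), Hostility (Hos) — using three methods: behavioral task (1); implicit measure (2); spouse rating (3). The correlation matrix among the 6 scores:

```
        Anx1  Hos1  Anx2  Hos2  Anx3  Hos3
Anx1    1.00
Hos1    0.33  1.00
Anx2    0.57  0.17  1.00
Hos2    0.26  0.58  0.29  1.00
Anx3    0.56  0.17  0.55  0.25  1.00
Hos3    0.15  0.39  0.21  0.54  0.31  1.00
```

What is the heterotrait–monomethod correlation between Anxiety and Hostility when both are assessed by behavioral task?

Different traits, same method: r(Anx1, Hos1) = 0.33.

0.33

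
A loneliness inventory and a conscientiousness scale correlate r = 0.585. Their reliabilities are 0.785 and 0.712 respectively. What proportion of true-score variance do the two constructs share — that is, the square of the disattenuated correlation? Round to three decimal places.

0.612

Disattenuated r = 0.585 / √(0.785 × 0.712) = 0.585 / 0.7476 = 0.7825.
Shared true-score variance = 0.7825² = 0.6123 ≈ 0.612.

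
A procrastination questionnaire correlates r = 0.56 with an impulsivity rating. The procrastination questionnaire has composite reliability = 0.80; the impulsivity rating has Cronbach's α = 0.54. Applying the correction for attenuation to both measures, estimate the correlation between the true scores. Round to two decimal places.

0.85

r_true = r_obs / √(r_xx · r_yy) = 0.56 / √(0.80 × 0.54) = 0.56 / √0.4320 = 0.56 / 0.6573 ≈ 0.85.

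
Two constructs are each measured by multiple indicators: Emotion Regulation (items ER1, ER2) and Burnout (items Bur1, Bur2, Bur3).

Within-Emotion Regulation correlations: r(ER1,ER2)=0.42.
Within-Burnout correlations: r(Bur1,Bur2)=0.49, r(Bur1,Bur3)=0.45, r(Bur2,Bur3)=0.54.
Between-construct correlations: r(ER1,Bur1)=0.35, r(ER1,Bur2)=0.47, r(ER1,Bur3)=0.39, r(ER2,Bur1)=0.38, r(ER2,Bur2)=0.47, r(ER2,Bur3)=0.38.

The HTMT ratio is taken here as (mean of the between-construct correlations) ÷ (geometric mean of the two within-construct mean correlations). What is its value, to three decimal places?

0.893

Mean between = 2.44/6 = 0.4067.
Mean within-ER = 0.42/1 = 0.4200; mean within-Bur = 1.48/3 = 0.4933.
Geometric mean = √(0.4200 × 0.4933) = 0.4552.
HTMT = 0.4067 / 0.4552 = 0.893.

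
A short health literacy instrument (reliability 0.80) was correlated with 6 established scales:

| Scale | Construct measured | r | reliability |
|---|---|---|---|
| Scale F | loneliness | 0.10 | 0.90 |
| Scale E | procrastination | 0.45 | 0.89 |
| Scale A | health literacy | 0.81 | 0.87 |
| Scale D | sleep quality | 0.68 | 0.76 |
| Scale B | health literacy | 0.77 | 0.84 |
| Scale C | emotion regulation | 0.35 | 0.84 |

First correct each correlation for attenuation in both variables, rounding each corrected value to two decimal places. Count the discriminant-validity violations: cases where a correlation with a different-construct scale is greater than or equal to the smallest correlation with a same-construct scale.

Disattenuated r (r / √(r_scale · r_new)):
  Scale F (disc): 0.10 / √(0.90·0.80) = 0.12
  Scale E (disc): 0.45 / √(0.89·0.80) = 0.53
  Scale A (conv): 0.81 / √(0.87·0.80) = 0.97
  Scale D (disc): 0.68 / √(0.76·0.80) = 0.87
  Scale B (conv): 0.77 / √(0.84·0.80) = 0.94
  Scale C (disc): 0.35 / √(0.84·0.80) = 0.43
Smallest convergent = 0.94. Discriminant values: 0.12, 0.53, 0.87, 0.43; count ≥ 0.94 → 0.

0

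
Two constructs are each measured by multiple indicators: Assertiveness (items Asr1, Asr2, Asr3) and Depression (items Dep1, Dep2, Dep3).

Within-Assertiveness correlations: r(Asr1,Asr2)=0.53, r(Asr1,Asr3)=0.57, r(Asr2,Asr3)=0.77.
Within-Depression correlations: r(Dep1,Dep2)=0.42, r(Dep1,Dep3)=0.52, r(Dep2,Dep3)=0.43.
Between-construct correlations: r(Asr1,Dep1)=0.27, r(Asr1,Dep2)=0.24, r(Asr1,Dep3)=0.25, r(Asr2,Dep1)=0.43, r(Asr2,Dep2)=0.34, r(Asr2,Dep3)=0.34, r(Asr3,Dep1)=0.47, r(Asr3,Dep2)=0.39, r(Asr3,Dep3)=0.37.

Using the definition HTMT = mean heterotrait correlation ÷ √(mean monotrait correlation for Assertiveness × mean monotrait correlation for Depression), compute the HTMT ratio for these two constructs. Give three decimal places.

0.646

Mean heterotrait r = 3.10/9 = 0.3444.
Mean within-Asr = 1.87/3 = 0.6233; mean within-Dep = 1.37/3 = 0.4567.
Geometric mean = √(0.6233 × 0.4567) = 0.5335.
HTMT = 0.3444 / 0.5335 = 0.646.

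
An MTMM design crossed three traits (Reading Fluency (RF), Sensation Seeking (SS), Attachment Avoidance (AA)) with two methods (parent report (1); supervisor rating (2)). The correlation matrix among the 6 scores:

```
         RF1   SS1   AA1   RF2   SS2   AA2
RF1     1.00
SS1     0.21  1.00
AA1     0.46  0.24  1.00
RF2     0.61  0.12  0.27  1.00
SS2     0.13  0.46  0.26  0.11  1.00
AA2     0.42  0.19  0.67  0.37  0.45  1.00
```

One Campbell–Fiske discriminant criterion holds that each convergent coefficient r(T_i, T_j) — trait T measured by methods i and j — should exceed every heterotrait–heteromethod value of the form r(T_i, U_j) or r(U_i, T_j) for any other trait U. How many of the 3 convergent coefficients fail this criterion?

0

Checking each validity diagonal entry against its comparison values:
RF (methods 1·2): 0.61 vs {0.13, 0.12, 0.42, 0.27} → pass.
SS (methods 1·2): 0.46 vs {0.12, 0.13, 0.19, 0.26} → pass.
AA (methods 1·2): 0.67 vs {0.27, 0.42, 0.26, 0.19} → pass.
0 of 3 fail.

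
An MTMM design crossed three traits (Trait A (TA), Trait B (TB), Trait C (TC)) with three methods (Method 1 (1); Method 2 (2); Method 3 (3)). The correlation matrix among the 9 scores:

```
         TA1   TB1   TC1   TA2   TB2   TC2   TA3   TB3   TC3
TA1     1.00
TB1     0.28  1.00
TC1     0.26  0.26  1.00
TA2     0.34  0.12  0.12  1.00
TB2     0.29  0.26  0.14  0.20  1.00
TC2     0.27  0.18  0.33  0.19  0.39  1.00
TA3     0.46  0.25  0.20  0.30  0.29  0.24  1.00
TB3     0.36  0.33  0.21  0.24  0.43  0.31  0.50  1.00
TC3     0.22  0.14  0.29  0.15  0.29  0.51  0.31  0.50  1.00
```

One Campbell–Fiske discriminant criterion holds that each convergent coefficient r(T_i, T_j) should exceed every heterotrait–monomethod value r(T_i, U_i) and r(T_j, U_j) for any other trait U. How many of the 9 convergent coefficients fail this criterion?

Convergent coefficients and their comparison sets:
TA (methods 1·2): 0.34 vs {0.28, 0.20, 0.26, 0.19} → pass.
TA (methods 1·3): 0.46 vs {0.28, 0.50, 0.26, 0.31} → fail.
TA (methods 2·3): 0.30 vs {0.20, 0.50, 0.19, 0.31} → fail.
TB (methods 1·2): 0.26 vs {0.28, 0.20, 0.26, 0.39} → fail.
TB (methods 1·3): 0.33 vs {0.28, 0.50, 0.26, 0.50} → fail.
TB (methods 2·3): 0.43 vs {0.20, 0.50, 0.39, 0.50} → fail.
TC (methods 1·2): 0.33 vs {0.26, 0.19, 0.26, 0.39} → fail.
TC (methods 1·3): 0.29 vs {0.26, 0.31, 0.26, 0.50} → fail.
TC (methods 2·3): 0.51 vs {0.19, 0.31, 0.39, 0.50} → pass.
7 of 9 fail.

7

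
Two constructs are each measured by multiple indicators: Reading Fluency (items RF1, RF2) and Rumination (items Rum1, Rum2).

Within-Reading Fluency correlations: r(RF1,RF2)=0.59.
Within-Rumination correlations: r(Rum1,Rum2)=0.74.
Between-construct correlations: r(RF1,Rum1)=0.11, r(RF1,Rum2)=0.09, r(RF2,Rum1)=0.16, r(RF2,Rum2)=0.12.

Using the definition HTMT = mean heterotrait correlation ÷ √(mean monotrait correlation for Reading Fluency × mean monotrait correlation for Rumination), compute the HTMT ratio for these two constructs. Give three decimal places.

Between-construct mean = 0.48/4 = 0.1200.
Mean within-RF = 0.59/1 = 0.5900; mean within-Rum = 0.74/1 = 0.7400.
Geometric mean = √(0.5900 × 0.7400) = 0.6608.
HTMT = 0.1200 / 0.6608 = 0.182.

0.182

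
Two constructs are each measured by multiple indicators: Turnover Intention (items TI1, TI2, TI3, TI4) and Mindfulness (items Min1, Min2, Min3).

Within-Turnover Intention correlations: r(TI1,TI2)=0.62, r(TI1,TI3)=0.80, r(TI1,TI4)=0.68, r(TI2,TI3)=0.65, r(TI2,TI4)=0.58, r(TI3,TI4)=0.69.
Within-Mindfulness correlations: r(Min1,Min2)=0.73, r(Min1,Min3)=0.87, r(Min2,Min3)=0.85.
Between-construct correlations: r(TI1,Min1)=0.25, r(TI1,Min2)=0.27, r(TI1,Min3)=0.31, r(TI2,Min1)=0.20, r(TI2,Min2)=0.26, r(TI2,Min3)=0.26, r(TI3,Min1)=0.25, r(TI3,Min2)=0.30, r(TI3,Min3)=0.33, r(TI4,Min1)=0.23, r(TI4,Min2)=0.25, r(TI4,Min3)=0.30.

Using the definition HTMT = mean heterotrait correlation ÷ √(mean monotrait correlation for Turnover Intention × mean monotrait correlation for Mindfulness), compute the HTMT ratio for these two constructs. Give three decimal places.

Mean between = 3.21/12 = 0.2675.
Mean within-TI = 4.02/6 = 0.6700; mean within-Min = 2.45/3 = 0.8167.
Geometric mean = √(0.6700 × 0.8167) = 0.7397.
HTMT = 0.2675 / 0.7397 = 0.362.

0.362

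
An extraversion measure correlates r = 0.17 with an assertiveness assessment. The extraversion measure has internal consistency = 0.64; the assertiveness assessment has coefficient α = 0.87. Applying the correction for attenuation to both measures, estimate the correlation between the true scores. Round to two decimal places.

r_true = r_obs / √(r_xx · r_yy) = 0.17 / √(0.64 × 0.87) = 0.17 / √0.5568 = 0.17 / 0.7462 ≈ 0.23.

0.23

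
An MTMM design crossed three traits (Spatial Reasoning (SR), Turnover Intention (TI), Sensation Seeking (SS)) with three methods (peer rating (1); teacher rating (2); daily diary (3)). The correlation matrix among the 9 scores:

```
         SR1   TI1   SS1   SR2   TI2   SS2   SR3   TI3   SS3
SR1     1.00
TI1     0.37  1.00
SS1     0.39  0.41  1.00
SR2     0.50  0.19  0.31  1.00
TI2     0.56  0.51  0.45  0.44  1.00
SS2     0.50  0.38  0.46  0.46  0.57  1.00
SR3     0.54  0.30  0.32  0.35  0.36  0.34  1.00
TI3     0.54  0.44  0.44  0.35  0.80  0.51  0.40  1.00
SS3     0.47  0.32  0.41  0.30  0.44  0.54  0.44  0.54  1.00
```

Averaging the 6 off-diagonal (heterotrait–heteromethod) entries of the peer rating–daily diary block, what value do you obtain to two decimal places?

0.40

HTHM values (method 1 × method 3): 0.54, 0.47, 0.30, 0.32, 0.32, 0.44; mean = 2.39/6 = 0.40.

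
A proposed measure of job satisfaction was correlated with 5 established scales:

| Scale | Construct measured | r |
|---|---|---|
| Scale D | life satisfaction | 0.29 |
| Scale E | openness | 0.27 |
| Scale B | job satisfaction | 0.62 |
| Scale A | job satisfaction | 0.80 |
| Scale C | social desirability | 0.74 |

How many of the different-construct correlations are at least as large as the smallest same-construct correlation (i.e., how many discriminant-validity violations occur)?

Convergent (same construct = job satisfaction): Scale B, Scale A.
Smallest convergent = 0.62. Discriminant values: 0.29, 0.27, 0.74; count ≥ 0.62 → 1.

1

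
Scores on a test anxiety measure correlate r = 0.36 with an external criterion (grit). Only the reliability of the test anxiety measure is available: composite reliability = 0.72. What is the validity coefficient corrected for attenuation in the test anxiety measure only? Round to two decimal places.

Single correction: r_c = r_obs / √r_xx = 0.36 / √0.72 = 0.36 / 0.8485 ≈ 0.42.

0.42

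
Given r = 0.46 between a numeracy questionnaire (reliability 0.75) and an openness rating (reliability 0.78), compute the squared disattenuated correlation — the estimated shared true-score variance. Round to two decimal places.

Disattenuated r = 0.46 / √(0.75 × 0.78) = 0.46 / 0.7649 = 0.6014.
Shared true-score variance = 0.6014² = 0.3617 ≈ 0.36.

0.36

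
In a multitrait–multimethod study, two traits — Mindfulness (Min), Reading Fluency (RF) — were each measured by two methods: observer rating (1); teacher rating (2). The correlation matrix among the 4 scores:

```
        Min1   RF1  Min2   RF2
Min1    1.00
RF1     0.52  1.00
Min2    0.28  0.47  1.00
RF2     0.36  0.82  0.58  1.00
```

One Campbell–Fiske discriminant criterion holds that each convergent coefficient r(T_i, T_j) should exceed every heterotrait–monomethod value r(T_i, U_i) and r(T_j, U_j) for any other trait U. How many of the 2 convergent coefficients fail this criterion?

Checking each validity diagonal entry against its comparison values:
Min (methods 1·2): 0.28 vs {0.52, 0.58} → fail.
RF (methods 1·2): 0.82 vs {0.52, 0.58} → pass.
1 of 2 fail.

1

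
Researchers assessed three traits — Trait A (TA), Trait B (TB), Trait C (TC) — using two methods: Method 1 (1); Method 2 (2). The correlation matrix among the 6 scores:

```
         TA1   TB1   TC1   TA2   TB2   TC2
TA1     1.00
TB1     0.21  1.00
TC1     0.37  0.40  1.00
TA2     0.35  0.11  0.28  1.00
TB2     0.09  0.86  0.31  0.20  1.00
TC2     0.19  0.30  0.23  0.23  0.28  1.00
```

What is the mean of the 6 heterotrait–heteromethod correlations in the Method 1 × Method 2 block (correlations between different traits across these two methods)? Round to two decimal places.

HTHM values (method 1 × method 2): 0.09, 0.19, 0.11, 0.30, 0.28, 0.31; mean = 1.28/6 = 0.21.

0.21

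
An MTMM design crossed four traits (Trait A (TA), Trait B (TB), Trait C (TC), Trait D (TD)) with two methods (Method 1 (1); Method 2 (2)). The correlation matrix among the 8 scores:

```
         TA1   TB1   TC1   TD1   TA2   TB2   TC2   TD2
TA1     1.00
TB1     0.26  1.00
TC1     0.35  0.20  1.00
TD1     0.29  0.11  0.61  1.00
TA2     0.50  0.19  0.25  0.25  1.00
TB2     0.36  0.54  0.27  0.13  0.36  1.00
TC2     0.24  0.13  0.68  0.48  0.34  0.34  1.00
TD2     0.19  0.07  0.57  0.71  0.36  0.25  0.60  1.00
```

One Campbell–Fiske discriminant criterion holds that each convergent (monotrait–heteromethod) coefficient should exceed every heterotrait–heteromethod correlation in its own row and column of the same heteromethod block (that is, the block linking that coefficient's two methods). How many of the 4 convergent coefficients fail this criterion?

Convergent coefficients and their comparison sets:
TA (methods 1·2): 0.50 vs {0.36, 0.19, 0.24, 0.25, 0.19, 0.25} → pass.
TB (methods 1·2): 0.54 vs {0.19, 0.36, 0.13, 0.27, 0.07, 0.13} → pass.
TC (methods 1·2): 0.68 vs {0.25, 0.24, 0.27, 0.13, 0.57, 0.48} → pass.
TD (methods 1·2): 0.71 vs {0.25, 0.19, 0.13, 0.07, 0.48, 0.57} → pass.
0 of 4 fail.

0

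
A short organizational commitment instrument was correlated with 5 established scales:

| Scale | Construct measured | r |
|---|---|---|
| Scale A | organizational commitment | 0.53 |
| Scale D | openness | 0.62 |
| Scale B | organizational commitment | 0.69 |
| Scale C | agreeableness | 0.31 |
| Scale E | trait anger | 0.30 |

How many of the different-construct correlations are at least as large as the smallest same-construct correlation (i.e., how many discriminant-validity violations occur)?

1

Convergent (same construct = organizational commitment): Scale A, Scale B.
Smallest convergent = 0.53. Discriminant values: 0.62, 0.31, 0.30; count ≥ 0.53 → 1.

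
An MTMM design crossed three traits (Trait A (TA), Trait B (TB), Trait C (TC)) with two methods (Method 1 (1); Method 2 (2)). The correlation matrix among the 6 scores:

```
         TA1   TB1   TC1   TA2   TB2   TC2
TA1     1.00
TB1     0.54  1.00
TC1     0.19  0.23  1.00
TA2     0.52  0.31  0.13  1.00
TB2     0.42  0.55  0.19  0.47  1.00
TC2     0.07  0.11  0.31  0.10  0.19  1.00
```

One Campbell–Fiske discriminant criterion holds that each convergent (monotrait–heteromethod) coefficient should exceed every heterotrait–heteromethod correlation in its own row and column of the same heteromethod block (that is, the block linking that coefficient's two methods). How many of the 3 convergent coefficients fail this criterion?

Convergent coefficients and their comparison sets:
TA (methods 1·2): 0.52 vs {0.42, 0.31, 0.07, 0.13} → pass.
TB (methods 1·2): 0.55 vs {0.31, 0.42, 0.11, 0.19} → pass.
TC (methods 1·2): 0.31 vs {0.13, 0.07, 0.19, 0.11} → pass.
0 of 3 fail.

0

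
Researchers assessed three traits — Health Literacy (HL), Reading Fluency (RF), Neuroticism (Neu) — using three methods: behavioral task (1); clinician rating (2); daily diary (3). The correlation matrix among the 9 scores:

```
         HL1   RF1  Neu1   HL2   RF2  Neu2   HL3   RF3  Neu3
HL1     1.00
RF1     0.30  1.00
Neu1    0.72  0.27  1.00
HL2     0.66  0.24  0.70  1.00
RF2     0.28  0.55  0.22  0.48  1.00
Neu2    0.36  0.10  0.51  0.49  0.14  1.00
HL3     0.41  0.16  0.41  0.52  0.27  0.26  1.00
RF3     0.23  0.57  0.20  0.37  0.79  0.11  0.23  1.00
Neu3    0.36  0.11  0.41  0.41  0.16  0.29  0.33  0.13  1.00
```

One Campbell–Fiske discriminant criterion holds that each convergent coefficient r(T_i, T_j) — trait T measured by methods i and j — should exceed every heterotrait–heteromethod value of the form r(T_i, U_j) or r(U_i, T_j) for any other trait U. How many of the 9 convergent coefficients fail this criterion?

Convergent coefficients and their comparison sets:
HL (methods 1·2): 0.66 vs {0.28, 0.24, 0.36, 0.70} → fail.
HL (methods 1·3): 0.41 vs {0.23, 0.16, 0.36, 0.41} → fail.
HL (methods 2·3): 0.52 vs {0.37, 0.27, 0.41, 0.26} → pass.
RF (methods 1·2): 0.55 vs {0.24, 0.28, 0.10, 0.22} → pass.
RF (methods 1·3): 0.57 vs {0.16, 0.23, 0.11, 0.20} → pass.
RF (methods 2·3): 0.79 vs {0.27, 0.37, 0.16, 0.11} → pass.
Neu (methods 1·2): 0.51 vs {0.70, 0.36, 0.22, 0.10} → fail.
Neu (methods 1·3): 0.41 vs {0.41, 0.36, 0.20, 0.11} → fail.
Neu (methods 2·3): 0.29 vs {0.26, 0.41, 0.11, 0.16} → fail.
5 of 9 fail.

5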